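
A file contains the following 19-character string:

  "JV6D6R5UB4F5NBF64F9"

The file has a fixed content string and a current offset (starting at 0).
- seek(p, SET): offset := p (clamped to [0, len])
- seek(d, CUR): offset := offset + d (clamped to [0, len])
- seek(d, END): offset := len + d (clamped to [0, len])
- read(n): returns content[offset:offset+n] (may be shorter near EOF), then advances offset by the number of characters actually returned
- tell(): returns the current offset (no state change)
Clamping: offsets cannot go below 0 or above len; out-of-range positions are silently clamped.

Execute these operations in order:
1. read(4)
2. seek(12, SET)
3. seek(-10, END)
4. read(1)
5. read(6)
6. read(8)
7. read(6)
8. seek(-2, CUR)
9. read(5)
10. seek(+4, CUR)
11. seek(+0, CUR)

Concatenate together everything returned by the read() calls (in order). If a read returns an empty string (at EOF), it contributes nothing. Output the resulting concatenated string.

Answer: JV6D4F5NBF64F9F9

Derivation:
After 1 (read(4)): returned 'JV6D', offset=4
After 2 (seek(12, SET)): offset=12
After 3 (seek(-10, END)): offset=9
After 4 (read(1)): returned '4', offset=10
After 5 (read(6)): returned 'F5NBF6', offset=16
After 6 (read(8)): returned '4F9', offset=19
After 7 (read(6)): returned '', offset=19
After 8 (seek(-2, CUR)): offset=17
After 9 (read(5)): returned 'F9', offset=19
After 10 (seek(+4, CUR)): offset=19
After 11 (seek(+0, CUR)): offset=19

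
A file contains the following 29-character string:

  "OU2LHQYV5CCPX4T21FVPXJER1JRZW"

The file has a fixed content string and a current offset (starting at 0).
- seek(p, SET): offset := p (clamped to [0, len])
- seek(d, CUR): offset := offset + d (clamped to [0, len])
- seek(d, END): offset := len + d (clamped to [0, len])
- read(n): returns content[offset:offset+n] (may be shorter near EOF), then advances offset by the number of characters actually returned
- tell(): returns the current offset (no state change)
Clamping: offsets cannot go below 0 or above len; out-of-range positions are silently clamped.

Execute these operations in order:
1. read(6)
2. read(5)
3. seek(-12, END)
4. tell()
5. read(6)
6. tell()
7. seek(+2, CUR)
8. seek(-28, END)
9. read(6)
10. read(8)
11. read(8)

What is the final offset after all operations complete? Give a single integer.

Answer: 23

Derivation:
After 1 (read(6)): returned 'OU2LHQ', offset=6
After 2 (read(5)): returned 'YV5CC', offset=11
After 3 (seek(-12, END)): offset=17
After 4 (tell()): offset=17
After 5 (read(6)): returned 'FVPXJE', offset=23
After 6 (tell()): offset=23
After 7 (seek(+2, CUR)): offset=25
After 8 (seek(-28, END)): offset=1
After 9 (read(6)): returned 'U2LHQY', offset=7
After 10 (read(8)): returned 'V5CCPX4T', offset=15
After 11 (read(8)): returned '21FVPXJE', offset=23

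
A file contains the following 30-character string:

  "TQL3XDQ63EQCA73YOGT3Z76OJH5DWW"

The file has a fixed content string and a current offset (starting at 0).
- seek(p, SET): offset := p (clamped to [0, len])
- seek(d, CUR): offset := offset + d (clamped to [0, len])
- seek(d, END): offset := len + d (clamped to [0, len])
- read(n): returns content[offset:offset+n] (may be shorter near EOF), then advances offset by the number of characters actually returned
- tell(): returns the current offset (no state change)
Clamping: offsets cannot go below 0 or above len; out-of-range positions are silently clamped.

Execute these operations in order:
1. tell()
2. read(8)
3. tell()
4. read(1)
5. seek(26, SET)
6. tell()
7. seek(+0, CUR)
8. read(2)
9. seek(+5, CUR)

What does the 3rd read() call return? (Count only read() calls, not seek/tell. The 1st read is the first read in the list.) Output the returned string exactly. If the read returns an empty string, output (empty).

After 1 (tell()): offset=0
After 2 (read(8)): returned 'TQL3XDQ6', offset=8
After 3 (tell()): offset=8
After 4 (read(1)): returned '3', offset=9
After 5 (seek(26, SET)): offset=26
After 6 (tell()): offset=26
After 7 (seek(+0, CUR)): offset=26
After 8 (read(2)): returned '5D', offset=28
After 9 (seek(+5, CUR)): offset=30

Answer: 5D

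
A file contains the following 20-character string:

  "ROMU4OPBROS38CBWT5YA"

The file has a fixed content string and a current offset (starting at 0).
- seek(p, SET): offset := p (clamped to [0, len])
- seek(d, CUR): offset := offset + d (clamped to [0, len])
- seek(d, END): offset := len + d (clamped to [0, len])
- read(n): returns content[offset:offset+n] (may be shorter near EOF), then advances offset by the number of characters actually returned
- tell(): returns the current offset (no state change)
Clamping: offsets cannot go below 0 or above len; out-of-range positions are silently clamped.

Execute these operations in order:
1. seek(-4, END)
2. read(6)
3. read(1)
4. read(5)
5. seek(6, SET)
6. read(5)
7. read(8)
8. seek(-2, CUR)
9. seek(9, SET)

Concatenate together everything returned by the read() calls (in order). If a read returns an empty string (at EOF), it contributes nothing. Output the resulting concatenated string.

Answer: T5YAPBROS38CBWT5Y

Derivation:
After 1 (seek(-4, END)): offset=16
After 2 (read(6)): returned 'T5YA', offset=20
After 3 (read(1)): returned '', offset=20
After 4 (read(5)): returned '', offset=20
After 5 (seek(6, SET)): offset=6
After 6 (read(5)): returned 'PBROS', offset=11
After 7 (read(8)): returned '38CBWT5Y', offset=19
After 8 (seek(-2, CUR)): offset=17
After 9 (seek(9, SET)): offset=9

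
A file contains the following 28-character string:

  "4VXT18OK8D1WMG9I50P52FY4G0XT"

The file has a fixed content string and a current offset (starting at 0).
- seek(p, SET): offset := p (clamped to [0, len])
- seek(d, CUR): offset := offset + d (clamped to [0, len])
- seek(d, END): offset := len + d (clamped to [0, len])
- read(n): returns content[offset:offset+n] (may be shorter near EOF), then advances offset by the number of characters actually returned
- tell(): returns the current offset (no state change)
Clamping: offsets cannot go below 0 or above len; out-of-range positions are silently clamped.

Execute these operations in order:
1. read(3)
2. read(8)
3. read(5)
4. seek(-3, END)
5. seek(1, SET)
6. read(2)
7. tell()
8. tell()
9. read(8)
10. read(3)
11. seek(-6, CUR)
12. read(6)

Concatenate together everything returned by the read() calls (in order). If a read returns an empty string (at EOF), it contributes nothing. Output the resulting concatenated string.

After 1 (read(3)): returned '4VX', offset=3
After 2 (read(8)): returned 'T18OK8D1', offset=11
After 3 (read(5)): returned 'WMG9I', offset=16
After 4 (seek(-3, END)): offset=25
After 5 (seek(1, SET)): offset=1
After 6 (read(2)): returned 'VX', offset=3
After 7 (tell()): offset=3
After 8 (tell()): offset=3
After 9 (read(8)): returned 'T18OK8D1', offset=11
After 10 (read(3)): returned 'WMG', offset=14
After 11 (seek(-6, CUR)): offset=8
After 12 (read(6)): returned '8D1WMG', offset=14

Answer: 4VXT18OK8D1WMG9IVXT18OK8D1WMG8D1WMG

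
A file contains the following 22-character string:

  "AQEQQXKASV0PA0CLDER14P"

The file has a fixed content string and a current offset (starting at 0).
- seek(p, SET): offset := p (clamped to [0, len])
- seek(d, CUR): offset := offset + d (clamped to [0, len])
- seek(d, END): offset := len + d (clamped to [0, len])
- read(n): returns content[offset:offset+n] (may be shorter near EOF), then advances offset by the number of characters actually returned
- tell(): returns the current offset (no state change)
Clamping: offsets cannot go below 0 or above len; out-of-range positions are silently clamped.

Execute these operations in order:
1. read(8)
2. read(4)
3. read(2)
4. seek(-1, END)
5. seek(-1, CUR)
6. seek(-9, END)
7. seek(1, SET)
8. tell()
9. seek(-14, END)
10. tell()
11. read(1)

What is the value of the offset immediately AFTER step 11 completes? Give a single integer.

Answer: 9

Derivation:
After 1 (read(8)): returned 'AQEQQXKA', offset=8
After 2 (read(4)): returned 'SV0P', offset=12
After 3 (read(2)): returned 'A0', offset=14
After 4 (seek(-1, END)): offset=21
After 5 (seek(-1, CUR)): offset=20
After 6 (seek(-9, END)): offset=13
After 7 (seek(1, SET)): offset=1
After 8 (tell()): offset=1
After 9 (seek(-14, END)): offset=8
After 10 (tell()): offset=8
After 11 (read(1)): returned 'S', offset=9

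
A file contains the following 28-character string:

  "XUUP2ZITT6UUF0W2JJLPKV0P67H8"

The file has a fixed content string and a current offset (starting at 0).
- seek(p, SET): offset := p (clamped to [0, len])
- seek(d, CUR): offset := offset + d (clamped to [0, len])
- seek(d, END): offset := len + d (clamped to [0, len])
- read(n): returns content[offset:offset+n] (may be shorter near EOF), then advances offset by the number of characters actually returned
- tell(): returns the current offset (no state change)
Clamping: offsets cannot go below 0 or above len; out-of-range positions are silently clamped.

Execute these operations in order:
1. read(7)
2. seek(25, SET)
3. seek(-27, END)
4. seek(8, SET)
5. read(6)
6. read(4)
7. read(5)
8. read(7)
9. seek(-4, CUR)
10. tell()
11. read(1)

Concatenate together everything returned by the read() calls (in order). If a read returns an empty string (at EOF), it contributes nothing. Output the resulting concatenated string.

After 1 (read(7)): returned 'XUUP2ZI', offset=7
After 2 (seek(25, SET)): offset=25
After 3 (seek(-27, END)): offset=1
After 4 (seek(8, SET)): offset=8
After 5 (read(6)): returned 'T6UUF0', offset=14
After 6 (read(4)): returned 'W2JJ', offset=18
After 7 (read(5)): returned 'LPKV0', offset=23
After 8 (read(7)): returned 'P67H8', offset=28
After 9 (seek(-4, CUR)): offset=24
After 10 (tell()): offset=24
After 11 (read(1)): returned '6', offset=25

Answer: XUUP2ZIT6UUF0W2JJLPKV0P67H86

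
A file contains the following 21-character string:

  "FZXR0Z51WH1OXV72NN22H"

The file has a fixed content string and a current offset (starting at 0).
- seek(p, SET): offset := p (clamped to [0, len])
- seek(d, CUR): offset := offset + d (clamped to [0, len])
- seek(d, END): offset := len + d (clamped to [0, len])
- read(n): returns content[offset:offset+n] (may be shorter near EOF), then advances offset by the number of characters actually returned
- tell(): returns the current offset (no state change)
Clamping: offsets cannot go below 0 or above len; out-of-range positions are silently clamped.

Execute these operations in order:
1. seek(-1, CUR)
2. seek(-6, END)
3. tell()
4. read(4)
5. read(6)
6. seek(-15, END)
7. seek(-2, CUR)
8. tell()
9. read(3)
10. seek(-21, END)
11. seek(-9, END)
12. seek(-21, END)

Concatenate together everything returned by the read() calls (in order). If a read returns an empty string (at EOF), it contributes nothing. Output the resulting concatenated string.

After 1 (seek(-1, CUR)): offset=0
After 2 (seek(-6, END)): offset=15
After 3 (tell()): offset=15
After 4 (read(4)): returned '2NN2', offset=19
After 5 (read(6)): returned '2H', offset=21
After 6 (seek(-15, END)): offset=6
After 7 (seek(-2, CUR)): offset=4
After 8 (tell()): offset=4
After 9 (read(3)): returned '0Z5', offset=7
After 10 (seek(-21, END)): offset=0
After 11 (seek(-9, END)): offset=12
After 12 (seek(-21, END)): offset=0

Answer: 2NN22H0Z5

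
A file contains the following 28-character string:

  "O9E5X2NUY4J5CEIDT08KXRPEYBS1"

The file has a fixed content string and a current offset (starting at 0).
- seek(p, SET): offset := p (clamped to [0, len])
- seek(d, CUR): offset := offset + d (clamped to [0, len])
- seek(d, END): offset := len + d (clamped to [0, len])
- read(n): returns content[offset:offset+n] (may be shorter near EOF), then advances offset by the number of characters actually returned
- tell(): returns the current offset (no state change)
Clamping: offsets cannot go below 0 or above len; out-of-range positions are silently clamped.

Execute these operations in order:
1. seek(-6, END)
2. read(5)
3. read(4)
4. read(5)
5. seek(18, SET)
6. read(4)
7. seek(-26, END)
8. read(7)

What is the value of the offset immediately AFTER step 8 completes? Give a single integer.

Answer: 9

Derivation:
After 1 (seek(-6, END)): offset=22
After 2 (read(5)): returned 'PEYBS', offset=27
After 3 (read(4)): returned '1', offset=28
After 4 (read(5)): returned '', offset=28
After 5 (seek(18, SET)): offset=18
After 6 (read(4)): returned '8KXR', offset=22
After 7 (seek(-26, END)): offset=2
After 8 (read(7)): returned 'E5X2NUY', offset=9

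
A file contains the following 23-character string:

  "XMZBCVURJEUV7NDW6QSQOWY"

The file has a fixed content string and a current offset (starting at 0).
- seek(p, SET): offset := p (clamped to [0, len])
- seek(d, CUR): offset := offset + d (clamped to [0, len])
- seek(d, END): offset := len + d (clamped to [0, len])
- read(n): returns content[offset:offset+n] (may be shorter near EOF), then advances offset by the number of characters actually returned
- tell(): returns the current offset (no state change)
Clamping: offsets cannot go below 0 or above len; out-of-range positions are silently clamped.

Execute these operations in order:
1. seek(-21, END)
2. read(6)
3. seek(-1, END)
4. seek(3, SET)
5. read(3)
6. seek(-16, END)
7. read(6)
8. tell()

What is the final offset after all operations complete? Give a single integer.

Answer: 13

Derivation:
After 1 (seek(-21, END)): offset=2
After 2 (read(6)): returned 'ZBCVUR', offset=8
After 3 (seek(-1, END)): offset=22
After 4 (seek(3, SET)): offset=3
After 5 (read(3)): returned 'BCV', offset=6
After 6 (seek(-16, END)): offset=7
After 7 (read(6)): returned 'RJEUV7', offset=13
After 8 (tell()): offset=13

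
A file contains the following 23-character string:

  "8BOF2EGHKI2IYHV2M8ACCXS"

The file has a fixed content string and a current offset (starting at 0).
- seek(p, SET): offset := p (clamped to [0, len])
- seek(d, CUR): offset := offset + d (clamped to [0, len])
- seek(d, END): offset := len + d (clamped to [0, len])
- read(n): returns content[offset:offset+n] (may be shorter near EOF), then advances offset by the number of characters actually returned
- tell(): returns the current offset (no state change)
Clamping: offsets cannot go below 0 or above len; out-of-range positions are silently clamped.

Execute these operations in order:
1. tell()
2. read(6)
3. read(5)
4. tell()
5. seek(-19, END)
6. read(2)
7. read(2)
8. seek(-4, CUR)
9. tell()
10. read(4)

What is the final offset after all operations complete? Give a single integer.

Answer: 8

Derivation:
After 1 (tell()): offset=0
After 2 (read(6)): returned '8BOF2E', offset=6
After 3 (read(5)): returned 'GHKI2', offset=11
After 4 (tell()): offset=11
After 5 (seek(-19, END)): offset=4
After 6 (read(2)): returned '2E', offset=6
After 7 (read(2)): returned 'GH', offset=8
After 8 (seek(-4, CUR)): offset=4
After 9 (tell()): offset=4
After 10 (read(4)): returned '2EGH', offset=8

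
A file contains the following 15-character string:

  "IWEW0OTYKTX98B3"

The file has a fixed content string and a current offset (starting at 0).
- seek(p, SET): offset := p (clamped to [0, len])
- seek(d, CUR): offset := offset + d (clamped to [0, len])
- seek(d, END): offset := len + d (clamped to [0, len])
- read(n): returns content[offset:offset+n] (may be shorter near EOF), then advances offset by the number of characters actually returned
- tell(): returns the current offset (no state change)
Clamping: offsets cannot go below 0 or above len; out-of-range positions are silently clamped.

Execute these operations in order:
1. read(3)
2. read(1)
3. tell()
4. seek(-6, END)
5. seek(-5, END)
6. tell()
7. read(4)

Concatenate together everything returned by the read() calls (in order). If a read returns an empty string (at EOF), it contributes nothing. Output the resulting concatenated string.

After 1 (read(3)): returned 'IWE', offset=3
After 2 (read(1)): returned 'W', offset=4
After 3 (tell()): offset=4
After 4 (seek(-6, END)): offset=9
After 5 (seek(-5, END)): offset=10
After 6 (tell()): offset=10
After 7 (read(4)): returned 'X98B', offset=14

Answer: IWEWX98B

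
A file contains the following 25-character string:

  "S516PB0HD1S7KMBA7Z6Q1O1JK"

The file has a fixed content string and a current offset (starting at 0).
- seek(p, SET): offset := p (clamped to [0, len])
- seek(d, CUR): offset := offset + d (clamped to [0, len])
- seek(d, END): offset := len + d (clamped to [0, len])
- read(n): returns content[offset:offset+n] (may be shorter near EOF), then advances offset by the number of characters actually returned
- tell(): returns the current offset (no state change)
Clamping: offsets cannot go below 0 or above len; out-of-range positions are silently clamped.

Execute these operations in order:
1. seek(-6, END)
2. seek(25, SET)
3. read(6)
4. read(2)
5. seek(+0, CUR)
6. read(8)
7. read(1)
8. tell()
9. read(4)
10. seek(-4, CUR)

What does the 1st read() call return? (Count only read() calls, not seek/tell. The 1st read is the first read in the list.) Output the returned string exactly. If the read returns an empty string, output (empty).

Answer: (empty)

Derivation:
After 1 (seek(-6, END)): offset=19
After 2 (seek(25, SET)): offset=25
After 3 (read(6)): returned '', offset=25
After 4 (read(2)): returned '', offset=25
After 5 (seek(+0, CUR)): offset=25
After 6 (read(8)): returned '', offset=25
After 7 (read(1)): returned '', offset=25
After 8 (tell()): offset=25
After 9 (read(4)): returned '', offset=25
After 10 (seek(-4, CUR)): offset=21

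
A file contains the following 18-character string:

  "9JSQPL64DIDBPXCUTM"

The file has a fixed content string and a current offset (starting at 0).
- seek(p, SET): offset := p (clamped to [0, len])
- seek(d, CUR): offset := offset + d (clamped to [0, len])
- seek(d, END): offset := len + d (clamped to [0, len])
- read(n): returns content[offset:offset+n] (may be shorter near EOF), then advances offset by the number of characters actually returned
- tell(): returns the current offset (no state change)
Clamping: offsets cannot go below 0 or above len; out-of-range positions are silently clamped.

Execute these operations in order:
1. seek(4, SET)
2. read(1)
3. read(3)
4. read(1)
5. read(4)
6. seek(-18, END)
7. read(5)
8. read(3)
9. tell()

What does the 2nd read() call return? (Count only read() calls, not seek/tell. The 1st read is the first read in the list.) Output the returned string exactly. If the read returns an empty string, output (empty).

Answer: L64

Derivation:
After 1 (seek(4, SET)): offset=4
After 2 (read(1)): returned 'P', offset=5
After 3 (read(3)): returned 'L64', offset=8
After 4 (read(1)): returned 'D', offset=9
After 5 (read(4)): returned 'IDBP', offset=13
After 6 (seek(-18, END)): offset=0
After 7 (read(5)): returned '9JSQP', offset=5
After 8 (read(3)): returned 'L64', offset=8
After 9 (tell()): offset=8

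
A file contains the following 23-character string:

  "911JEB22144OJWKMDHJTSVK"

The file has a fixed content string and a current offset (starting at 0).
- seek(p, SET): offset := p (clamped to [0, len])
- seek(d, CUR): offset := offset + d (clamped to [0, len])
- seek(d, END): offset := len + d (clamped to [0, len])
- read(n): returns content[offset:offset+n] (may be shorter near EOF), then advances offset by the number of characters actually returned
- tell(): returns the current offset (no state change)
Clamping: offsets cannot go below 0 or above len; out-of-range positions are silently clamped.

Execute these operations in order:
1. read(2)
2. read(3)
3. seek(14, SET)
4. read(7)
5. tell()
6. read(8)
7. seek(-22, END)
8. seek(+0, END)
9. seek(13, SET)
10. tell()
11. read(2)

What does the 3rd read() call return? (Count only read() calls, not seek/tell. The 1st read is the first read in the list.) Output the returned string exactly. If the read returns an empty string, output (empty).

Answer: KMDHJTS

Derivation:
After 1 (read(2)): returned '91', offset=2
After 2 (read(3)): returned '1JE', offset=5
After 3 (seek(14, SET)): offset=14
After 4 (read(7)): returned 'KMDHJTS', offset=21
After 5 (tell()): offset=21
After 6 (read(8)): returned 'VK', offset=23
After 7 (seek(-22, END)): offset=1
After 8 (seek(+0, END)): offset=23
After 9 (seek(13, SET)): offset=13
After 10 (tell()): offset=13
After 11 (read(2)): returned 'WK', offset=15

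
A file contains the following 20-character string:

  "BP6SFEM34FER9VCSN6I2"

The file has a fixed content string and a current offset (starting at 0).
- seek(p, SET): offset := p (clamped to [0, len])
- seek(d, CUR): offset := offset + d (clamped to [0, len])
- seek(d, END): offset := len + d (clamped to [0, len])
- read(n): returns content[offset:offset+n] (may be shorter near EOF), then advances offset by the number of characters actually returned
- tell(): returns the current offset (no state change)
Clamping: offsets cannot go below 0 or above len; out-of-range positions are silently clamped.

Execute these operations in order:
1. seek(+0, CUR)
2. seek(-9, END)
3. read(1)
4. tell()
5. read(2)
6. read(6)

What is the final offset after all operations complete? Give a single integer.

After 1 (seek(+0, CUR)): offset=0
After 2 (seek(-9, END)): offset=11
After 3 (read(1)): returned 'R', offset=12
After 4 (tell()): offset=12
After 5 (read(2)): returned '9V', offset=14
After 6 (read(6)): returned 'CSN6I2', offset=20

Answer: 20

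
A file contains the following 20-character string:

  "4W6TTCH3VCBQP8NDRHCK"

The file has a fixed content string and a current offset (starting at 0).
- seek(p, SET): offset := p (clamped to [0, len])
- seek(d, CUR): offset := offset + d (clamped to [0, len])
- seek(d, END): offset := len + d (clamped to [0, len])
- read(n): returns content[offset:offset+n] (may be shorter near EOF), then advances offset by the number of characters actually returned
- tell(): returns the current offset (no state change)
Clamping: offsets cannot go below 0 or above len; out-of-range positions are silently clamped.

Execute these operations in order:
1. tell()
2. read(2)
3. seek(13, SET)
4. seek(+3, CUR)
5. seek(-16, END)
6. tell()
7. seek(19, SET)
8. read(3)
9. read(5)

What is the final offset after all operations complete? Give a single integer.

Answer: 20

Derivation:
After 1 (tell()): offset=0
After 2 (read(2)): returned '4W', offset=2
After 3 (seek(13, SET)): offset=13
After 4 (seek(+3, CUR)): offset=16
After 5 (seek(-16, END)): offset=4
After 6 (tell()): offset=4
After 7 (seek(19, SET)): offset=19
After 8 (read(3)): returned 'K', offset=20
After 9 (read(5)): returned '', offset=20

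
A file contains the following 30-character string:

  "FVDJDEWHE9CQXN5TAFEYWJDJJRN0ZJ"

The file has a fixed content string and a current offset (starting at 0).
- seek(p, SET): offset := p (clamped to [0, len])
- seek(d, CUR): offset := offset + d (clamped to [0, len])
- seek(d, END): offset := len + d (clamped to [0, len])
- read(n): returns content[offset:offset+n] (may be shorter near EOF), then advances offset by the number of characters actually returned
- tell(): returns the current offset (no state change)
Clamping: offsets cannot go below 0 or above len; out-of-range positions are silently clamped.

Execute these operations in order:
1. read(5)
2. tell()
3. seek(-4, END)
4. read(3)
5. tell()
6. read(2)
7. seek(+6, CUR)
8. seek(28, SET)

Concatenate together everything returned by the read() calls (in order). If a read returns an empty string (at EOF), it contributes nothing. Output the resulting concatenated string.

After 1 (read(5)): returned 'FVDJD', offset=5
After 2 (tell()): offset=5
After 3 (seek(-4, END)): offset=26
After 4 (read(3)): returned 'N0Z', offset=29
After 5 (tell()): offset=29
After 6 (read(2)): returned 'J', offset=30
After 7 (seek(+6, CUR)): offset=30
After 8 (seek(28, SET)): offset=28

Answer: FVDJDN0ZJ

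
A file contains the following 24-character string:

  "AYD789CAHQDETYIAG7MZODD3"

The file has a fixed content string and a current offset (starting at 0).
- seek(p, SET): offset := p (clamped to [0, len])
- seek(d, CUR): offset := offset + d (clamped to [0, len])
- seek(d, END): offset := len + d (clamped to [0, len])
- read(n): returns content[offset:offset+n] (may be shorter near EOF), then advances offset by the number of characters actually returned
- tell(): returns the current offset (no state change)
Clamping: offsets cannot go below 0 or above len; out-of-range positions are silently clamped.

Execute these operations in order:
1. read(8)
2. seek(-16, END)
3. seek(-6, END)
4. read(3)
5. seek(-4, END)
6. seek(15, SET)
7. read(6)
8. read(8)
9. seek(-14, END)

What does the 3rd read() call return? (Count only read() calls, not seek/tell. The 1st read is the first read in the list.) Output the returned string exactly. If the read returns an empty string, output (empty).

Answer: AG7MZO

Derivation:
After 1 (read(8)): returned 'AYD789CA', offset=8
After 2 (seek(-16, END)): offset=8
After 3 (seek(-6, END)): offset=18
After 4 (read(3)): returned 'MZO', offset=21
After 5 (seek(-4, END)): offset=20
After 6 (seek(15, SET)): offset=15
After 7 (read(6)): returned 'AG7MZO', offset=21
After 8 (read(8)): returned 'DD3', offset=24
After 9 (seek(-14, END)): offset=10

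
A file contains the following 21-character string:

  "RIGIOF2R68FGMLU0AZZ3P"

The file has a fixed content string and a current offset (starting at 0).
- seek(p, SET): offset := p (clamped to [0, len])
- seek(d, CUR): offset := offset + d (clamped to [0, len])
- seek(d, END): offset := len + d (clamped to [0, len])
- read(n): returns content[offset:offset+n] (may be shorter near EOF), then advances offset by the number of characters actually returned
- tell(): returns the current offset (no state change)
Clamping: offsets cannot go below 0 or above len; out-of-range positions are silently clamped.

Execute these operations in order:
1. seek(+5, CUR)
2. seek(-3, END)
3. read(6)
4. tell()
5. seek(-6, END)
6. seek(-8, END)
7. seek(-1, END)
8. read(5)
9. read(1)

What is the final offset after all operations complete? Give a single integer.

Answer: 21

Derivation:
After 1 (seek(+5, CUR)): offset=5
After 2 (seek(-3, END)): offset=18
After 3 (read(6)): returned 'Z3P', offset=21
After 4 (tell()): offset=21
After 5 (seek(-6, END)): offset=15
After 6 (seek(-8, END)): offset=13
After 7 (seek(-1, END)): offset=20
After 8 (read(5)): returned 'P', offset=21
After 9 (read(1)): returned '', offset=21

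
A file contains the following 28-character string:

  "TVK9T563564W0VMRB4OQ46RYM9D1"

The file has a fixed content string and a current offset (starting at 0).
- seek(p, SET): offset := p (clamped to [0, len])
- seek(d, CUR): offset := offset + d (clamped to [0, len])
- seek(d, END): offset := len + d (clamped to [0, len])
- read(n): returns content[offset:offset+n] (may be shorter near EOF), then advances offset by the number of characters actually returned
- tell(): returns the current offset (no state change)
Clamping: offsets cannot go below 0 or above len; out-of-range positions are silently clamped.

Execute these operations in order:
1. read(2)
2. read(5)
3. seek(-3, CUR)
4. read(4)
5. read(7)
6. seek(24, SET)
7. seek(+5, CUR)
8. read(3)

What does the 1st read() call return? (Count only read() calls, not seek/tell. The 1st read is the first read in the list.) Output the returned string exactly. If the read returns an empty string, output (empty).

Answer: TV

Derivation:
After 1 (read(2)): returned 'TV', offset=2
After 2 (read(5)): returned 'K9T56', offset=7
After 3 (seek(-3, CUR)): offset=4
After 4 (read(4)): returned 'T563', offset=8
After 5 (read(7)): returned '564W0VM', offset=15
After 6 (seek(24, SET)): offset=24
After 7 (seek(+5, CUR)): offset=28
After 8 (read(3)): returned '', offset=28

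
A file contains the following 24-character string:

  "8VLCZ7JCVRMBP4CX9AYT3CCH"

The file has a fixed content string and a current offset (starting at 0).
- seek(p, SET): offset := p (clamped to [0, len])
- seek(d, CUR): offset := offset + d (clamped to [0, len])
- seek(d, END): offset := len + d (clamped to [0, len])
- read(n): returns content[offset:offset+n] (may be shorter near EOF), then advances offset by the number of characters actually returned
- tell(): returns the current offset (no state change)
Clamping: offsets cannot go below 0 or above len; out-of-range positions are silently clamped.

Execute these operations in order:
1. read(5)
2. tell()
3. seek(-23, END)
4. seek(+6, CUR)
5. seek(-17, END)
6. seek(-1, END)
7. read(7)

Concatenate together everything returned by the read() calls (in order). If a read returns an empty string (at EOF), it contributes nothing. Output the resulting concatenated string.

After 1 (read(5)): returned '8VLCZ', offset=5
After 2 (tell()): offset=5
After 3 (seek(-23, END)): offset=1
After 4 (seek(+6, CUR)): offset=7
After 5 (seek(-17, END)): offset=7
After 6 (seek(-1, END)): offset=23
After 7 (read(7)): returned 'H', offset=24

Answer: 8VLCZH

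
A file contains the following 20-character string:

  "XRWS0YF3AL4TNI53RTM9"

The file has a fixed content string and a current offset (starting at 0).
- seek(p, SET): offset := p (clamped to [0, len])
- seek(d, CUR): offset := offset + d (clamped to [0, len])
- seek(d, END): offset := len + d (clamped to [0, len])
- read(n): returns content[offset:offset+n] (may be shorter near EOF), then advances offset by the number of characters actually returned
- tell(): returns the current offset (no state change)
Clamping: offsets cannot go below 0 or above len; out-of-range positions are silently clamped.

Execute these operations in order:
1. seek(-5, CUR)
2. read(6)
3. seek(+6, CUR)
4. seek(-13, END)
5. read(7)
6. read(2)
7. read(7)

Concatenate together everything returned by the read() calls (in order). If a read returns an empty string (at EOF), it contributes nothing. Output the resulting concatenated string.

After 1 (seek(-5, CUR)): offset=0
After 2 (read(6)): returned 'XRWS0Y', offset=6
After 3 (seek(+6, CUR)): offset=12
After 4 (seek(-13, END)): offset=7
After 5 (read(7)): returned '3AL4TNI', offset=14
After 6 (read(2)): returned '53', offset=16
After 7 (read(7)): returned 'RTM9', offset=20

Answer: XRWS0Y3AL4TNI53RTM9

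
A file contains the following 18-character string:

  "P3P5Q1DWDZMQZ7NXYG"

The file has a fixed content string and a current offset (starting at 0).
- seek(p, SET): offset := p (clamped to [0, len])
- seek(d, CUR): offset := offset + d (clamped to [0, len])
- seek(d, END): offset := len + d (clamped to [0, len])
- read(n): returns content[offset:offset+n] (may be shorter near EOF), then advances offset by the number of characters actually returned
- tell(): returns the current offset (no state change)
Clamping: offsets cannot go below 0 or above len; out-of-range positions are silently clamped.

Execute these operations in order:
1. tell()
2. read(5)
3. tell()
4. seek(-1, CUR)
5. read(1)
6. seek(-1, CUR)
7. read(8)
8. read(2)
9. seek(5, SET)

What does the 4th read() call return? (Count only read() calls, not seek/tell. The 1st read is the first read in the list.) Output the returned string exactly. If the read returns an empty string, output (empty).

Answer: Z7

Derivation:
After 1 (tell()): offset=0
After 2 (read(5)): returned 'P3P5Q', offset=5
After 3 (tell()): offset=5
After 4 (seek(-1, CUR)): offset=4
After 5 (read(1)): returned 'Q', offset=5
After 6 (seek(-1, CUR)): offset=4
After 7 (read(8)): returned 'Q1DWDZMQ', offset=12
After 8 (read(2)): returned 'Z7', offset=14
After 9 (seek(5, SET)): offset=5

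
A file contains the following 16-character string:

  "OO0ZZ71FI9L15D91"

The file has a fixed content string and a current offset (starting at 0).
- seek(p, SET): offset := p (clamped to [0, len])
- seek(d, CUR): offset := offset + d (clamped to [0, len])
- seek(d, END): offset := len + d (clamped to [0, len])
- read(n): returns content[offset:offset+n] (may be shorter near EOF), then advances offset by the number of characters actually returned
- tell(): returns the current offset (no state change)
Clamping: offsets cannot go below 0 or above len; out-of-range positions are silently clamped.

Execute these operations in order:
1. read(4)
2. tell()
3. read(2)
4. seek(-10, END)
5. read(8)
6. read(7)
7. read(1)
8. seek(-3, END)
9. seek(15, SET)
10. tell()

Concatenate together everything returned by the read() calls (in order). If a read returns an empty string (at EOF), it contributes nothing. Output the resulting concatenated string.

Answer: OO0ZZ71FI9L15D91

Derivation:
After 1 (read(4)): returned 'OO0Z', offset=4
After 2 (tell()): offset=4
After 3 (read(2)): returned 'Z7', offset=6
After 4 (seek(-10, END)): offset=6
After 5 (read(8)): returned '1FI9L15D', offset=14
After 6 (read(7)): returned '91', offset=16
After 7 (read(1)): returned '', offset=16
After 8 (seek(-3, END)): offset=13
After 9 (seek(15, SET)): offset=15
After 10 (tell()): offset=15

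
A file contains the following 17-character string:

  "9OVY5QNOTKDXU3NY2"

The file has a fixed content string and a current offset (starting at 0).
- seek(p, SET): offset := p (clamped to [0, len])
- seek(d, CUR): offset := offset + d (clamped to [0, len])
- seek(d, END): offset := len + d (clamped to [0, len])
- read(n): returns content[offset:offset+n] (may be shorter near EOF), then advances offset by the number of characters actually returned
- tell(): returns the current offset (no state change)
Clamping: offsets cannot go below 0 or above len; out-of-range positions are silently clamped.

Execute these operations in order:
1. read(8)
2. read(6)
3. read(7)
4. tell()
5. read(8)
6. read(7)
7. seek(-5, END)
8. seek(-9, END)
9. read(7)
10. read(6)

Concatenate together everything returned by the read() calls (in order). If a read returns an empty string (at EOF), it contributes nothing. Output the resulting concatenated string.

Answer: 9OVY5QNOTKDXU3NY2TKDXU3NY2

Derivation:
After 1 (read(8)): returned '9OVY5QNO', offset=8
After 2 (read(6)): returned 'TKDXU3', offset=14
After 3 (read(7)): returned 'NY2', offset=17
After 4 (tell()): offset=17
After 5 (read(8)): returned '', offset=17
After 6 (read(7)): returned '', offset=17
After 7 (seek(-5, END)): offset=12
After 8 (seek(-9, END)): offset=8
After 9 (read(7)): returned 'TKDXU3N', offset=15
After 10 (read(6)): returned 'Y2', offset=17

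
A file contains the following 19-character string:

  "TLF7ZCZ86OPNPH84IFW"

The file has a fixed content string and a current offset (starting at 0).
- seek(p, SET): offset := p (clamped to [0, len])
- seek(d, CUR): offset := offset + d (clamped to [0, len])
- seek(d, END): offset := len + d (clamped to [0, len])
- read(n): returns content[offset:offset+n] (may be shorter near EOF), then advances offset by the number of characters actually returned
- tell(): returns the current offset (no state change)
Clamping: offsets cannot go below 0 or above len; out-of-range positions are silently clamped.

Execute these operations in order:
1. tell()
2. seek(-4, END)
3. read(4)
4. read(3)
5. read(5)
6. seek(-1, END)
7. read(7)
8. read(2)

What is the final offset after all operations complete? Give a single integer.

Answer: 19

Derivation:
After 1 (tell()): offset=0
After 2 (seek(-4, END)): offset=15
After 3 (read(4)): returned '4IFW', offset=19
After 4 (read(3)): returned '', offset=19
After 5 (read(5)): returned '', offset=19
After 6 (seek(-1, END)): offset=18
After 7 (read(7)): returned 'W', offset=19
After 8 (read(2)): returned '', offset=19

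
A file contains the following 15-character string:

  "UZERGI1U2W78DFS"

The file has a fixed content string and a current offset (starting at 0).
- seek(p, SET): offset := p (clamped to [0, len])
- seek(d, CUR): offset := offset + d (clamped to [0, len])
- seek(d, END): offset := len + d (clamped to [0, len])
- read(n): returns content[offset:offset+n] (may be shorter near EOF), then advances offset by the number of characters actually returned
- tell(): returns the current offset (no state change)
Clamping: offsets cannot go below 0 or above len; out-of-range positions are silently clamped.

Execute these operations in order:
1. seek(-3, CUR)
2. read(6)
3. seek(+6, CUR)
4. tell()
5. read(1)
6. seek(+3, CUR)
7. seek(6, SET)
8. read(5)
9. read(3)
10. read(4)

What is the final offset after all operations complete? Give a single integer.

Answer: 15

Derivation:
After 1 (seek(-3, CUR)): offset=0
After 2 (read(6)): returned 'UZERGI', offset=6
After 3 (seek(+6, CUR)): offset=12
After 4 (tell()): offset=12
After 5 (read(1)): returned 'D', offset=13
After 6 (seek(+3, CUR)): offset=15
After 7 (seek(6, SET)): offset=6
After 8 (read(5)): returned '1U2W7', offset=11
After 9 (read(3)): returned '8DF', offset=14
After 10 (read(4)): returned 'S', offset=15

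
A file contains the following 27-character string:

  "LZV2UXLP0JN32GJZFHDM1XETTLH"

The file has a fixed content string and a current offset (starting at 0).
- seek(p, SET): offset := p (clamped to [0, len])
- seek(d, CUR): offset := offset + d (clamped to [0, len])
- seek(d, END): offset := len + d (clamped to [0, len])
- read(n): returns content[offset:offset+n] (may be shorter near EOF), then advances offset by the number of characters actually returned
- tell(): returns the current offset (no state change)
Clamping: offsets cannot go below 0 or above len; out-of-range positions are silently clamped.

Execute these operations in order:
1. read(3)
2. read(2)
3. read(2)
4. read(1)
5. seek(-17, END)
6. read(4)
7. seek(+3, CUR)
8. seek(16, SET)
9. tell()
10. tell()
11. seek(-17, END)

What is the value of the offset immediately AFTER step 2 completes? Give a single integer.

Answer: 5

Derivation:
After 1 (read(3)): returned 'LZV', offset=3
After 2 (read(2)): returned '2U', offset=5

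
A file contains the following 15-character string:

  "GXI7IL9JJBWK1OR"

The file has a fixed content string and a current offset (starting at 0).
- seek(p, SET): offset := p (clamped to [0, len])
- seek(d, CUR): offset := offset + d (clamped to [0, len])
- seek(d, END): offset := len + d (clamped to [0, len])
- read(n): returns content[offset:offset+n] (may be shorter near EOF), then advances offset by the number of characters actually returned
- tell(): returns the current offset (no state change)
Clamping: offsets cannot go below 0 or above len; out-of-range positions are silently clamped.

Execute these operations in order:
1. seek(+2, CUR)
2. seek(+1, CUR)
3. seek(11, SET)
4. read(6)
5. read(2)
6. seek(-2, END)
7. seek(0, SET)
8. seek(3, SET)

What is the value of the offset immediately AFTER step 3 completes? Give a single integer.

Answer: 11

Derivation:
After 1 (seek(+2, CUR)): offset=2
After 2 (seek(+1, CUR)): offset=3
After 3 (seek(11, SET)): offset=11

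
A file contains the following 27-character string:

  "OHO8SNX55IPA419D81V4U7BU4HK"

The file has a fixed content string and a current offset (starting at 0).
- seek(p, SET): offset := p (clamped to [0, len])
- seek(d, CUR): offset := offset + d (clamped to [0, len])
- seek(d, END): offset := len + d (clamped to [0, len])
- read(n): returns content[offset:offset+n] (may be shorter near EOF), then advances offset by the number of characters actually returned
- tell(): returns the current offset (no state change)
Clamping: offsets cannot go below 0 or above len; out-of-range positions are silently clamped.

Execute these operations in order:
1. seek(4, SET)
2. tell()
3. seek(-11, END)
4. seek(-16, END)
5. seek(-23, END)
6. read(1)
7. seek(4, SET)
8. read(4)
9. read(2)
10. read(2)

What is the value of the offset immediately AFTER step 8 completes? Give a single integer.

Answer: 8

Derivation:
After 1 (seek(4, SET)): offset=4
After 2 (tell()): offset=4
After 3 (seek(-11, END)): offset=16
After 4 (seek(-16, END)): offset=11
After 5 (seek(-23, END)): offset=4
After 6 (read(1)): returned 'S', offset=5
After 7 (seek(4, SET)): offset=4
After 8 (read(4)): returned 'SNX5', offset=8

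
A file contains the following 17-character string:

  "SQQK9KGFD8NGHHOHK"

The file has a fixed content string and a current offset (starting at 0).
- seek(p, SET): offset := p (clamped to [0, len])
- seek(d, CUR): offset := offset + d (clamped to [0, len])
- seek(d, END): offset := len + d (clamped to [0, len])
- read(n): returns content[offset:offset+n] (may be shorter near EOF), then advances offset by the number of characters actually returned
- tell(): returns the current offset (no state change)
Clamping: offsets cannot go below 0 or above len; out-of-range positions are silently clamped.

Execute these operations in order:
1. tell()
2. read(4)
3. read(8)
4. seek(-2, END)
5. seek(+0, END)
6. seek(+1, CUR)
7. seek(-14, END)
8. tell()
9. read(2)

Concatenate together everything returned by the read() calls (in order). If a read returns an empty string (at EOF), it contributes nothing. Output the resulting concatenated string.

After 1 (tell()): offset=0
After 2 (read(4)): returned 'SQQK', offset=4
After 3 (read(8)): returned '9KGFD8NG', offset=12
After 4 (seek(-2, END)): offset=15
After 5 (seek(+0, END)): offset=17
After 6 (seek(+1, CUR)): offset=17
After 7 (seek(-14, END)): offset=3
After 8 (tell()): offset=3
After 9 (read(2)): returned 'K9', offset=5

Answer: SQQK9KGFD8NGK9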